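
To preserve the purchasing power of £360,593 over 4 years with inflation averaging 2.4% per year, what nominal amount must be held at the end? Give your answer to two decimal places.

£396,476.20

Cumulative price-level factor: (1+2.4%)^4 ≈ 1.0995116278.
The nominal amount required is £360,593 scaled up by that factor.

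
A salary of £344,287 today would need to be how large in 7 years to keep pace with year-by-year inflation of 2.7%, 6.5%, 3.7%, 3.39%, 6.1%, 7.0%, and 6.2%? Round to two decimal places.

£486,767.58

Cumulative price-level factor: 1.027 × 1.065 × 1.037 × 1.0339 × 1.061 × 1.070 × 1.062 ≈ 1.4138424643.
Multiplying £344,287 by the price-level factor gives the future nominal sum.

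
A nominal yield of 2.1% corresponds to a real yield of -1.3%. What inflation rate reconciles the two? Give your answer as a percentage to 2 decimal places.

3.44%

From (1+r_nom) = (1+r_real)(1+π), we get 1+π = (1 + 2.1%)/(1 − 1.3%) = 1.021/0.987 ≈ 1.03445.
So π ≈ 3.4448%.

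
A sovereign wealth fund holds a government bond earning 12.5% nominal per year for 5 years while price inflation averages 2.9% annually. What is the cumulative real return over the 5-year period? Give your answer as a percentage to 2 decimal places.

56.20%

The annual real rate is (1+12.5%)/(1+2.9%) − 1 = 9.3294%.
Compounded over 5 years: (1 + 0.093294)^5 − 1 ≈ 0.56202.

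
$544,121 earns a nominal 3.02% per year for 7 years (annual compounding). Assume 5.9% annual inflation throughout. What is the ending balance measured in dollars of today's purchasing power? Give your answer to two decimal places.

$448,615.82

Nominal value at maturity: $544,121 × (1 + 3.02%)^7 ≈ $670,110.32.
Price-level factor over 7 years: (1 + 5.9%)^7 ≈ 1.4937286838.
The maturity value deflated by that factor is the answer in today's purchasing power.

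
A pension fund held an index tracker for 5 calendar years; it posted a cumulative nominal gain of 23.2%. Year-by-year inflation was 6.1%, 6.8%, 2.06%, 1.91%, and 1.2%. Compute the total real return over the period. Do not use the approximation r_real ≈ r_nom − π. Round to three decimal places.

3.293%

Cumulative inflation factor: 1.061 × 1.068 × 1.0206 × 1.0191 × 1.012 ≈ 1.19272.
Nominal growth factor: 1.23200. Real growth factor = 1.23200 / 1.19272 ≈ 1.03293.
Total real return ≈ 3.2931%.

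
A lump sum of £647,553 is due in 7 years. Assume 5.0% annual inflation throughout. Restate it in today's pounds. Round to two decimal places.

£460,203.83

Price-level factor over 7 years: (1 + 5.0%)^7 ≈ 1.4071004227.
Purchasing power today: £647,553 divided by that factor.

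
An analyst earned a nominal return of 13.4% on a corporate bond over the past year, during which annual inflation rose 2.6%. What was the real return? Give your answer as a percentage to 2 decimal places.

10.53%

Real return via the Fisher equation: (1 + 13.4%)/(1 + 2.6%) − 1 = 1.134/1.026 − 1 ≈ 0.10526.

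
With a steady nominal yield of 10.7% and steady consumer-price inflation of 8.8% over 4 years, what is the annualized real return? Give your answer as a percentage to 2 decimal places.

1.75%

With constant rates the annual real return is the same each year: (1+10.7%)/(1+8.8%) − 1 = 0.01746.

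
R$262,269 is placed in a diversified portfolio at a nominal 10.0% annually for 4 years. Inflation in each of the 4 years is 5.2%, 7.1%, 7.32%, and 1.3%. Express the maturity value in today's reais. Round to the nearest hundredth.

R$313,489.05

Nominal value at maturity: R$262,269 × (1 + 10.0%)^4 ≈ R$383,988.04.
Price-level factor over 4 years: 1.052 × 1.071 × 1.0732 × 1.013 ≈ 1.2248850105.
The maturity value deflated by that factor is the answer in today's purchasing power.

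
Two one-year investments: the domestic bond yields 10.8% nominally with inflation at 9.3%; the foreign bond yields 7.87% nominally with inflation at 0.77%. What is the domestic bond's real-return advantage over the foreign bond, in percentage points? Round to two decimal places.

-5.67

The domestic bond real return: 1.108/1.093 − 1 = 1.372%.
The foreign bond real return: 1.0787/1.0077 − 1 = 7.046%.
Difference: 1.372 − 7.046 = -5.674 pp.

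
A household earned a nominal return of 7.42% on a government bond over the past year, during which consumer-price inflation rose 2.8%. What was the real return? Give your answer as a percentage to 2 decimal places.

Real return via the Fisher equation: (1 + 7.42%)/(1 + 2.8%) − 1 = 1.0742/1.028 − 1 ≈ 0.04494.

4.49%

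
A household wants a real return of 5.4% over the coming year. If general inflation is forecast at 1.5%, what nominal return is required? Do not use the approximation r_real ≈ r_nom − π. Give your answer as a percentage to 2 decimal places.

By the Fisher equation, 1 + r_nom = (1 + 5.4%)(1 + 1.5%) = 1.054 × 1.015 = 1.06981.
So r_nom = 6.981%.

6.98%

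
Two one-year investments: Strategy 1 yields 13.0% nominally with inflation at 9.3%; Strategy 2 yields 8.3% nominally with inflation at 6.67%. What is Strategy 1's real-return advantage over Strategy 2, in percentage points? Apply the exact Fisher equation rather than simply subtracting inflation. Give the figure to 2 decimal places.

Strategy 1 real return: 1.130/1.093 − 1 = 3.385%.
Strategy 2 real return: 1.083/1.0667 − 1 = 1.528%.
Difference: 3.385 − 1.528 = 1.857 pp.

1.86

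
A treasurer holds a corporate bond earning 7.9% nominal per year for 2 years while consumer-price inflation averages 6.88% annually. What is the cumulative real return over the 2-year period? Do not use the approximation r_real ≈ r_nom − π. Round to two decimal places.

1.92%

The annual real rate is (1+7.9%)/(1+6.88%) − 1 = 0.9543%.
Compounded over 2 years: (1 + 0.009543)^2 − 1 ≈ 0.01918.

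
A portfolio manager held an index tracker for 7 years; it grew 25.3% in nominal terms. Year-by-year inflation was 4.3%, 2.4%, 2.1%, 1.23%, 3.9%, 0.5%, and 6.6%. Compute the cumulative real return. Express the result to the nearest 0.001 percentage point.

1.975%

Cumulative inflation factor: 1.043 × 1.024 × 1.021 × 1.0123 × 1.039 × 1.005 × 1.066 ≈ 1.22873.
Nominal growth factor: 1.25300. Real growth factor = 1.25300 / 1.22873 ≈ 1.01975.
Total real return ≈ 1.9748%.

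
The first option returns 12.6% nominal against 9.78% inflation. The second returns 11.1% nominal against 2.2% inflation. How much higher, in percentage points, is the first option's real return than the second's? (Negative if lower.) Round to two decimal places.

-6.14

The first option real return: 1.126/1.0978 − 1 = 2.569%.
The second real return: 1.111/1.022 − 1 = 8.708%.
Difference: 2.569 − 8.708 = -6.139 pp.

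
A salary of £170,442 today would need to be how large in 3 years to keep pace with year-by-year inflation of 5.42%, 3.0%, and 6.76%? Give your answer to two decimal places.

£197,581.11

Cumulative price-level factor: 1.0542 × 1.030 × 1.0676 = 1.1592278376.
Multiplying £170,442 by the price-level factor gives the future nominal sum.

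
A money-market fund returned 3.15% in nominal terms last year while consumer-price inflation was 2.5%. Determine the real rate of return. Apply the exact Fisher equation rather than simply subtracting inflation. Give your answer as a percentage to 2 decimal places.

0.63%

Real return via the Fisher equation: (1 + 3.15%)/(1 + 2.5%) − 1 = 1.0315/1.025 − 1 ≈ 0.00634.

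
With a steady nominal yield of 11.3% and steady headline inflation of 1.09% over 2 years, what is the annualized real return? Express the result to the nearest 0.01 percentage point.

10.10%

With constant rates the annual real return is the same each year: (1+11.3%)/(1+1.09%) − 1 = 0.10100.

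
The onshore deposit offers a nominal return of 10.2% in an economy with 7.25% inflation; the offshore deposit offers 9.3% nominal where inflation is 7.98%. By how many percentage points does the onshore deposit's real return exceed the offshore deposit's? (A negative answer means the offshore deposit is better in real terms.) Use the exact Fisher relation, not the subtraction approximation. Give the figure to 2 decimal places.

The onshore deposit real return: 1.102/1.0725 − 1 = 2.751%.
The offshore deposit real return: 1.093/1.0798 − 1 = 1.222%.
Difference: 2.751 − 1.222 = 1.529 pp.

1.53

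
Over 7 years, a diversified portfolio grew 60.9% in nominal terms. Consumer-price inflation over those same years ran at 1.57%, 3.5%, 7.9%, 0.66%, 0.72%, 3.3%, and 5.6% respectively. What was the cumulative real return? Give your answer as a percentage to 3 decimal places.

Cumulative inflation factor: 1.0157 × 1.035 × 1.079 × 1.0066 × 1.0072 × 1.033 × 1.056 ≈ 1.25448.
Nominal growth factor: 1.60900. Real growth factor = 1.60900 / 1.25448 ≈ 1.28260.
Total real return ≈ 28.2602%.

28.260%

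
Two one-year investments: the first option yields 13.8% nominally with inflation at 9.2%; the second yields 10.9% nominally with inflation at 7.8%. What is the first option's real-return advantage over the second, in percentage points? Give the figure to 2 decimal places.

The first option real return: 1.138/1.092 − 1 = 4.212%.
The second real return: 1.109/1.078 − 1 = 2.876%.
Difference: 4.212 − 2.876 = 1.336 pp.

1.34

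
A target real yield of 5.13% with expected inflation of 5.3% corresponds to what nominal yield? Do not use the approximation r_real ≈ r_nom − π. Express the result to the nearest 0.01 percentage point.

By the Fisher equation, 1 + r_nom = (1 + 5.13%)(1 + 5.3%) = 1.0513 × 1.053 = 1.1070189.
So r_nom = 10.70189%.

10.70%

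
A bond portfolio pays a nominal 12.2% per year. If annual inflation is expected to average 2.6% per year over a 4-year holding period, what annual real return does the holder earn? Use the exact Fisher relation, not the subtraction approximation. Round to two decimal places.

9.36%

With constant rates the annual real return is the same each year: (1+12.2%)/(1+2.6%) − 1 = 0.09357.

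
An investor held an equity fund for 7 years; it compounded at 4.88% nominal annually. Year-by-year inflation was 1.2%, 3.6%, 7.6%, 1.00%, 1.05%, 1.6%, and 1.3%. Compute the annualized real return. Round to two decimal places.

2.37%

Cumulative inflation factor: 1.012 × 1.036 × 1.076 × 1.0100 × 1.0105 × 1.016 × 1.013 ≈ 1.18499.
Nominal growth factor: 1.39588. Real growth factor = 1.39588 / 1.18499 ≈ 1.17797.
Annualized: 1.17797^(1/7) − 1 ≈ 0.02368.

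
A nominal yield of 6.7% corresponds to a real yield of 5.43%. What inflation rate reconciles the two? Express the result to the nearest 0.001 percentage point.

1.205%

From (1+r_nom) = (1+r_real)(1+π), we get 1+π = (1 + 6.7%)/(1 + 5.43%) = 1.067/1.0543 ≈ 1.01205.
So π ≈ 1.2046%.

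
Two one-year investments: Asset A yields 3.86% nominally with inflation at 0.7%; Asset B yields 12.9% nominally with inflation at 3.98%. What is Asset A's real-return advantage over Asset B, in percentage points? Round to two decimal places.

-5.44

Asset A real return: 1.0386/1.007 − 1 = 3.138%.
Asset B real return: 1.129/1.0398 − 1 = 8.579%.
Difference: 3.138 − 8.579 = -5.441 pp.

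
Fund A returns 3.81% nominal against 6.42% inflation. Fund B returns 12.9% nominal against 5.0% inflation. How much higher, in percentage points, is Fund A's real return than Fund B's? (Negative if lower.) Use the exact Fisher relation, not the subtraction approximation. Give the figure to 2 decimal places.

Fund A real return: 1.0381/1.0642 − 1 = -2.453%.
Fund B real return: 1.129/1.050 − 1 = 7.524%.
Difference: -2.453 − 7.524 = -9.977 pp.

-9.98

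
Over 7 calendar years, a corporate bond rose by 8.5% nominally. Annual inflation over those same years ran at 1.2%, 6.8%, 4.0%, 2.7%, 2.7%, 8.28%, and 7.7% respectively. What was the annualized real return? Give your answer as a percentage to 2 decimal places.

Cumulative inflation factor: 1.012 × 1.068 × 1.040 × 1.027 × 1.027 × 1.0828 × 1.077 ≈ 1.38258.
Nominal growth factor: 1.08500. Real growth factor = 1.08500 / 1.38258 ≈ 0.78477.
Annualized: 0.78477^(1/7) − 1 ≈ -0.03403.

-3.40%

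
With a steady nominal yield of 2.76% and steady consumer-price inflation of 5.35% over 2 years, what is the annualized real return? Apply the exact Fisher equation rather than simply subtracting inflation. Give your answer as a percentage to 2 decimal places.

-2.46%

With constant rates the annual real return is the same each year: (1+2.76%)/(1+5.35%) − 1 = -0.02458.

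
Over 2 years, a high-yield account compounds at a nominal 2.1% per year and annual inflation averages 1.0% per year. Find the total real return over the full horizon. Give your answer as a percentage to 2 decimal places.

The annual real rate is (1+2.1%)/(1+1.0%) − 1 = 1.0891%.
Compounded over 2 years: (1 + 0.010891)^2 − 1 ≈ 0.02190.

2.19%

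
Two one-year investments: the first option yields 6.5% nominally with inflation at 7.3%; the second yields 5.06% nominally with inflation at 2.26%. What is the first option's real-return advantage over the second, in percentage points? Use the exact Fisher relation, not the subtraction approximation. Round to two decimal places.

-3.48

The first option real return: 1.065/1.073 − 1 = -0.746%.
The second real return: 1.0506/1.0226 − 1 = 2.738%.
Difference: -0.746 − 2.738 = -3.484 pp.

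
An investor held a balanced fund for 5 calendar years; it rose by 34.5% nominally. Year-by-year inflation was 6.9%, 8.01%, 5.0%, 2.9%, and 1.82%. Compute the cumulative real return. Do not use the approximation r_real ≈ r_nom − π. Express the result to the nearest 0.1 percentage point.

Cumulative inflation factor: 1.069 × 1.0801 × 1.050 × 1.029 × 1.0182 ≈ 1.27022.
Nominal growth factor: 1.34500. Real growth factor = 1.34500 / 1.27022 ≈ 1.05887.
Total real return ≈ 5.8870%.

5.9%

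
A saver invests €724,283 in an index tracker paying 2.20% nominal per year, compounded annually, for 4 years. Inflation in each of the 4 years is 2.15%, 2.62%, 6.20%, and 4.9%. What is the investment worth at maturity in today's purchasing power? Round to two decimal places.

Nominal value at maturity: €724,283 × (1 + 2.20%)^4 ≈ €790,154.24.
Price-level factor over 4 years: 1.0215 × 1.0262 × 1.0620 × 1.049 ≈ 1.1678051502.
The maturity value deflated by that factor is the answer in today's purchasing power.

€676,614.79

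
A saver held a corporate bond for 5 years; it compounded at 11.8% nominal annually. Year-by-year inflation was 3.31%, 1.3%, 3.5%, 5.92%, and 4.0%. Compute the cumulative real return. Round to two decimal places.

Cumulative inflation factor: 1.0331 × 1.013 × 1.035 × 1.0592 × 1.040 ≈ 1.19317.
Nominal growth factor: 1.74666. Real growth factor = 1.74666 / 1.19317 ≈ 1.46388.
Total real return ≈ 46.3880%.

46.39%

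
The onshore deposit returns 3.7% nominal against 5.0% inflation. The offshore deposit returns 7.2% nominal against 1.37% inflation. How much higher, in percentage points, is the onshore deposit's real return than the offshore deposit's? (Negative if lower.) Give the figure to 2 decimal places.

The onshore deposit real return: 1.037/1.050 − 1 = -1.238%.
The offshore deposit real return: 1.072/1.0137 − 1 = 5.751%.
Difference: -1.238 − 5.751 = -6.989 pp.

-6.99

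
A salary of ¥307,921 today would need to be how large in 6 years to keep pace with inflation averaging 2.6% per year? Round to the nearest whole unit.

Cumulative price-level factor: (1+2.6%)^6 ≈ 1.1664984462.
The nominal amount required is ¥307,921 scaled up by that factor.

¥359,189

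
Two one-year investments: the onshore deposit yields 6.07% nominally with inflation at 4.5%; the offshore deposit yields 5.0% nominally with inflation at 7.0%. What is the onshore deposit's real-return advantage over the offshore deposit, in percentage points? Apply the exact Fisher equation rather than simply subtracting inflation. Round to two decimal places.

The onshore deposit real return: 1.0607/1.045 − 1 = 1.502%.
The offshore deposit real return: 1.050/1.070 − 1 = -1.869%.
Difference: 1.502 − (-1.869) = 3.371 pp.

3.37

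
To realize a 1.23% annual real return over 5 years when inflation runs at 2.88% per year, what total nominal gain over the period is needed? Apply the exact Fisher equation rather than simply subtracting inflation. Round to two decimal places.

Required annual nominal rate: (1+1.23%)(1+2.88%) − 1 = 4.145424%.
Cumulative over 5 years: (1 + 0.04145424)^5 − 1 ≈ 0.22518.

22.52%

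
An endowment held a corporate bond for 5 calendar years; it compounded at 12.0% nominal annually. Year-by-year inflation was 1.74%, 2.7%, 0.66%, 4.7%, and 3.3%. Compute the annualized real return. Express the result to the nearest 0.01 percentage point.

Cumulative inflation factor: 1.0174 × 1.027 × 1.0066 × 1.047 × 1.033 ≈ 1.13754.
Nominal growth factor: 1.76234. Real growth factor = 1.76234 / 1.13754 ≈ 1.54926.
Annualized: 1.54926^(1/5) − 1 ≈ 0.09150.

9.15%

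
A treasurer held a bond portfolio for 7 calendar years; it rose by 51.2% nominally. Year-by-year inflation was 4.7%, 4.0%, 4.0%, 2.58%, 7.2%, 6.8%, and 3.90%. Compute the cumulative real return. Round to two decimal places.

Cumulative inflation factor: 1.047 × 1.040 × 1.040 × 1.0258 × 1.072 × 1.068 × 1.0390 ≈ 1.38184.
Nominal growth factor: 1.51200. Real growth factor = 1.51200 / 1.38184 ≈ 1.09419.
Total real return ≈ 9.4194%.

9.42%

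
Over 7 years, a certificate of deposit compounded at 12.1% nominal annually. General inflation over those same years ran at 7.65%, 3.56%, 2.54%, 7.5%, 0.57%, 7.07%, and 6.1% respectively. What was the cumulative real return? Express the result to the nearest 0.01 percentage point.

58.45%

Cumulative inflation factor: 1.0765 × 1.0356 × 1.0254 × 1.075 × 1.0057 × 1.0707 × 1.061 ≈ 1.40398.
Nominal growth factor: 2.22454. Real growth factor = 2.22454 / 1.40398 ≈ 1.58445.
Total real return ≈ 58.4455%.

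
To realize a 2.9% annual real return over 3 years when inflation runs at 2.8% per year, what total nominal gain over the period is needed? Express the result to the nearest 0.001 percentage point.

Required annual nominal rate: (1+2.9%)(1+2.8%) − 1 = 5.7812%.
Cumulative over 3 years: (1 + 0.057812)^3 − 1 ≈ 0.18366.

18.366%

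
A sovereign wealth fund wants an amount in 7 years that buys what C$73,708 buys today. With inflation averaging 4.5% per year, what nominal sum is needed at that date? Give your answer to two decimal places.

C$100,306.40

Cumulative price-level factor: (1+4.5%)^7 ≈ 1.3608618305.
The nominal amount required is C$73,708 scaled up by that factor.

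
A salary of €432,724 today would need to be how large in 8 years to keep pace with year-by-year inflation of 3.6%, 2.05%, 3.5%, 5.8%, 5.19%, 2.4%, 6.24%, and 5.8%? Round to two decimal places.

Cumulative price-level factor: 1.036 × 1.0205 × 1.035 × 1.058 × 1.0519 × 1.024 × 1.0624 × 1.058 ≈ 1.4016736961.
The nominal amount required is €432,724 scaled up by that factor.

€606,537.85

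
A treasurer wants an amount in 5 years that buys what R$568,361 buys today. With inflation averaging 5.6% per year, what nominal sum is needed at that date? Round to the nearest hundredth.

Cumulative price-level factor: (1+5.6%)^5 ≈ 1.3131658832.
The nominal amount required is R$568,361 scaled up by that factor.

R$746,352.27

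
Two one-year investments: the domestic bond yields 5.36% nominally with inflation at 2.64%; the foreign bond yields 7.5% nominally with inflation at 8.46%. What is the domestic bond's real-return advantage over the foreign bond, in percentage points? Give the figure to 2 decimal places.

The domestic bond real return: 1.0536/1.0264 − 1 = 2.650%.
The foreign bond real return: 1.075/1.0846 − 1 = -0.885%.
Difference: 2.650 − (-0.885) = 3.535 pp.

3.54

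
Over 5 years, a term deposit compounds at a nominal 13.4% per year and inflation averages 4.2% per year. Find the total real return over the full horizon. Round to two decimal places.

52.66%

The annual real rate is (1+13.4%)/(1+4.2%) − 1 = 8.8292%.
Compounded over 5 years: (1 + 0.088292)^5 − 1 ≈ 0.52660.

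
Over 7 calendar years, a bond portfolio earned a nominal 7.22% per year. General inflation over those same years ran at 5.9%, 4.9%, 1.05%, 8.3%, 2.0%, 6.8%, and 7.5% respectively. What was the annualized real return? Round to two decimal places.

Cumulative inflation factor: 1.059 × 1.049 × 1.0105 × 1.083 × 1.020 × 1.068 × 1.075 ≈ 1.42369.
Nominal growth factor: 1.62904. Real growth factor = 1.62904 / 1.42369 ≈ 1.14423.
Annualized: 1.14423^(1/7) − 1 ≈ 0.01943.

1.94%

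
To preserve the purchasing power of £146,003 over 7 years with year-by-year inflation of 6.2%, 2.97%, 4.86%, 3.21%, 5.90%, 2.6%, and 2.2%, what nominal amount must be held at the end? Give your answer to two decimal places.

Cumulative price-level factor: 1.062 × 1.0297 × 1.0486 × 1.0321 × 1.0590 × 1.026 × 1.022 ≈ 1.3141988342.
Multiplying £146,003 by the price-level factor gives the future nominal sum.

£191,876.97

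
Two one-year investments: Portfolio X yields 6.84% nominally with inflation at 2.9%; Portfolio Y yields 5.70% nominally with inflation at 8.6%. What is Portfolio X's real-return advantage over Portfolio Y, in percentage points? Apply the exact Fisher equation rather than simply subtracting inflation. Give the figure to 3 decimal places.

Portfolio X real return: 1.0684/1.029 − 1 = 3.8290%.
Portfolio Y real return: 1.0570/1.086 − 1 = -2.6703%.
Difference: 3.8290 − (-2.6703) = 6.4993 pp.

6.499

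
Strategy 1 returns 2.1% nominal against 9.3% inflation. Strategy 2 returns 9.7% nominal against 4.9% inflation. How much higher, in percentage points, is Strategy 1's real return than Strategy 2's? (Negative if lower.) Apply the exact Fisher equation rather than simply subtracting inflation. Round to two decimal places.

-11.16

Strategy 1 real return: 1.021/1.093 − 1 = -6.587%.
Strategy 2 real return: 1.097/1.049 − 1 = 4.576%.
Difference: -6.587 − 4.576 = -11.163 pp.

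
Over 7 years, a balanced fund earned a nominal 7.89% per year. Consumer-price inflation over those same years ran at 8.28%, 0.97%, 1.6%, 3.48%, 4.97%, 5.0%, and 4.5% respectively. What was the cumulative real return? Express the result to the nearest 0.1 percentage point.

Cumulative inflation factor: 1.0828 × 1.0097 × 1.016 × 1.0348 × 1.0497 × 1.050 × 1.045 ≈ 1.32392.
Nominal growth factor: 1.70164. Real growth factor = 1.70164 / 1.32392 ≈ 1.28531.
Total real return ≈ 28.5307%.

28.5%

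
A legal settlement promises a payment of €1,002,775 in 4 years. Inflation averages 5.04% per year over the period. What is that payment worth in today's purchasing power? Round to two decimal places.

Price-level factor over 4 years: (1 + 5.04%)^4 ≈ 1.2173595087.
Purchasing power today: €1,002,775 divided by that factor.

€823,729.55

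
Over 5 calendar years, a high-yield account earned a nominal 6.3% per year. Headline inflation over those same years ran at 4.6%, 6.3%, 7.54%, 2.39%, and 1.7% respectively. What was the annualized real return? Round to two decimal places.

Cumulative inflation factor: 1.046 × 1.063 × 1.0754 × 1.0239 × 1.017 ≈ 1.24513.
Nominal growth factor: 1.35727. Real growth factor = 1.35727 / 1.24513 ≈ 1.09007.
Annualized: 1.09007^(1/5) − 1 ≈ 0.01740.

1.74%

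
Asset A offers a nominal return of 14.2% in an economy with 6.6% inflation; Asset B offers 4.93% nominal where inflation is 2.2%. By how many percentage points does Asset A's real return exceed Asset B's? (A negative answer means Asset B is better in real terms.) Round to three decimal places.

Asset A real return: 1.142/1.066 − 1 = 7.1295%.
Asset B real return: 1.0493/1.022 − 1 = 2.6712%.
Difference: 7.1295 − 2.6712 = 4.4583 pp.

4.458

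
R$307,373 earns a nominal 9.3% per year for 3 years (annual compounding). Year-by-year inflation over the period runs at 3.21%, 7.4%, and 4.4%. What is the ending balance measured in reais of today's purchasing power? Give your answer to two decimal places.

Nominal value at maturity: R$307,373 × (1 + 9.3%)^3 ≈ R$401,352.71.
Price-level factor over 3 years: 1.0321 × 1.074 × 1.044 = 1.1572483176.
The maturity value deflated by that factor is the answer in today's purchasing power.

R$346,816.41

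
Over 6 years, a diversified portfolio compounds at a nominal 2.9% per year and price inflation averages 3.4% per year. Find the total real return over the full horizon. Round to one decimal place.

The annual real rate is (1+2.9%)/(1+3.4%) − 1 = -0.4836%.
Compounded over 6 years: (1 + -0.004836)^6 − 1 ≈ -0.02867.

-2.9%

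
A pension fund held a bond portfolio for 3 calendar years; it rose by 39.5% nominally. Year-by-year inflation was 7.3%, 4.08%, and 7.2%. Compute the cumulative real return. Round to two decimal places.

16.52%

Cumulative inflation factor: 1.073 × 1.0408 × 1.072 ≈ 1.19719.
Nominal growth factor: 1.39500. Real growth factor = 1.39500 / 1.19719 ≈ 1.16523.
Total real return ≈ 16.5232%.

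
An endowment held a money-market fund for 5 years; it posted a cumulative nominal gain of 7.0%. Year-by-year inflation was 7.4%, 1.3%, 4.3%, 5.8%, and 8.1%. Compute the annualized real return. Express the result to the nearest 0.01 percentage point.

-3.79%

Cumulative inflation factor: 1.074 × 1.013 × 1.043 × 1.058 × 1.081 ≈ 1.29780.
Nominal growth factor: 1.07000. Real growth factor = 1.07000 / 1.29780 ≈ 0.82447.
Annualized: 0.82447^(1/5) − 1 ≈ -0.03787.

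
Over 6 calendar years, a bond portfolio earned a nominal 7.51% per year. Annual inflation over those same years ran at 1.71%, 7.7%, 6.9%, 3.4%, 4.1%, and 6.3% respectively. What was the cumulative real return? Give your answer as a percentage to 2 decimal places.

Cumulative inflation factor: 1.0171 × 1.077 × 1.069 × 1.034 × 1.041 × 1.063 ≈ 1.33987.
Nominal growth factor: 1.54416. Real growth factor = 1.54416 / 1.33987 ≈ 1.15248.
Total real return ≈ 15.2475%.

15.25%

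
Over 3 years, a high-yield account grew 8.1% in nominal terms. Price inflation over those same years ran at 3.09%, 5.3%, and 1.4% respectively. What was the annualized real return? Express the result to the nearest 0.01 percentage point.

-0.60%

Cumulative inflation factor: 1.0309 × 1.053 × 1.014 ≈ 1.10074.
Nominal growth factor: 1.08100. Real growth factor = 1.08100 / 1.10074 ≈ 0.98207.
Annualized: 0.98207^(1/3) − 1 ≈ -0.00601.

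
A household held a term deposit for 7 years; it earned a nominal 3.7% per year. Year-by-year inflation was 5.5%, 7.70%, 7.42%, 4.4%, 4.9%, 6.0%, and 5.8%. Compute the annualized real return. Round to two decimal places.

-2.13%

Cumulative inflation factor: 1.055 × 1.0770 × 1.0742 × 1.044 × 1.049 × 1.060 × 1.058 ≈ 1.49907.
Nominal growth factor: 1.28959. Real growth factor = 1.28959 / 1.49907 ≈ 0.86026.
Annualized: 0.86026^(1/7) − 1 ≈ -0.02127.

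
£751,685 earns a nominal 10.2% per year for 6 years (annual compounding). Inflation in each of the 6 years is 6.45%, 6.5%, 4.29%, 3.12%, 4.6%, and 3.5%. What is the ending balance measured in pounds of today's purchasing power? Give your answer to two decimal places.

£1,019,935.18

Nominal value at maturity: £751,685 × (1 + 10.2%)^6 ≈ £1,346,249.18.
Price-level factor over 6 years: 1.0645 × 1.065 × 1.0429 × 1.0312 × 1.046 × 1.035 ≈ 1.3199360173.
Dividing the nominal maturity value by the price-level factor gives the value in today's money.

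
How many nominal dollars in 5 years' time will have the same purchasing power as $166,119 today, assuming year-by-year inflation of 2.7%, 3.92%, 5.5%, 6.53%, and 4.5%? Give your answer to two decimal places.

Cumulative price-level factor: 1.027 × 1.0392 × 1.055 × 1.0653 × 1.045 ≈ 1.2534593630.
Multiplying $166,119 by the price-level factor gives the future nominal sum.

$208,223.42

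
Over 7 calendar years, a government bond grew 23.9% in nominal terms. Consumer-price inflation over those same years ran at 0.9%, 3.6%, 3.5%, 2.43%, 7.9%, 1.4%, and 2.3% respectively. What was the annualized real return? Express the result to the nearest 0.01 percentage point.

Cumulative inflation factor: 1.009 × 1.036 × 1.035 × 1.0243 × 1.079 × 1.014 × 1.023 ≈ 1.24038.
Nominal growth factor: 1.23900. Real growth factor = 1.23900 / 1.24038 ≈ 0.99889.
Annualized: 0.99889^(1/7) − 1 ≈ -0.00016.

-0.02%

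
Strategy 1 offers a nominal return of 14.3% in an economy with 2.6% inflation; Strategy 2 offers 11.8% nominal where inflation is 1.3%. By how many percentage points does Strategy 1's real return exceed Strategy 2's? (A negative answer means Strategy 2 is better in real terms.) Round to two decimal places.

Strategy 1 real return: 1.143/1.026 − 1 = 11.404%.
Strategy 2 real return: 1.118/1.013 − 1 = 10.365%.
Difference: 11.404 − 10.365 = 1.039 pp.

1.04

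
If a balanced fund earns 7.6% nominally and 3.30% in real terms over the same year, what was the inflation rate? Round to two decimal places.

4.16%

From (1+r_nom) = (1+r_real)(1+π), we get 1+π = (1 + 7.6%)/(1 + 3.30%) = 1.076/1.0330 ≈ 1.04163.
So π ≈ 4.1626%.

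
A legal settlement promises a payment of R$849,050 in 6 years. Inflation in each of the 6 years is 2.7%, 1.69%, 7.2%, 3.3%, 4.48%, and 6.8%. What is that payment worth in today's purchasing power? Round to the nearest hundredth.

Price-level factor over 6 years: 1.027 × 1.0169 × 1.072 × 1.033 × 1.0448 × 1.068 ≈ 1.2904708963.
Purchasing power today: R$849,050 divided by that factor.

R$657,938.12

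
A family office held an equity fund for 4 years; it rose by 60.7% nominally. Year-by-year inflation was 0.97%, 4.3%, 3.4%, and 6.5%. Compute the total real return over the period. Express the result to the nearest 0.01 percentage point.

38.57%

Cumulative inflation factor: 1.0097 × 1.043 × 1.034 × 1.065 ≈ 1.15970.
Nominal growth factor: 1.60700. Real growth factor = 1.60700 / 1.15970 ≈ 1.38570.
Total real return ≈ 38.5700%.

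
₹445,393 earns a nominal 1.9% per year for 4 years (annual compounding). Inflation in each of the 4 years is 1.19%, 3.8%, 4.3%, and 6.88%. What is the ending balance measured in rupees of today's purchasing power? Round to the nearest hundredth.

Nominal value at maturity: ₹445,393 × (1 + 1.9%)^4 ≈ ₹480,219.87.
Price-level factor over 4 years: 1.0119 × 1.038 × 1.043 × 1.0688 ≈ 1.1708889379.
Dividing the nominal maturity value by the price-level factor gives the value in today's money.

₹410,132.72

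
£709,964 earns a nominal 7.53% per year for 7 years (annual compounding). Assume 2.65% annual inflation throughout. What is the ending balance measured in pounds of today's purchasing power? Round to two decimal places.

£982,723.12

Nominal value at maturity: £709,964 × (1 + 7.53%)^7 ≈ £1,180,168.04.
Price-level factor over 7 years: (1 + 2.65%)^7 ≈ 1.2009161242.
The maturity value deflated by that factor is the answer in today's purchasing power.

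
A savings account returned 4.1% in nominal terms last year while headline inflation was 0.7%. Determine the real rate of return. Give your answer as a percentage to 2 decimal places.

Real return via the Fisher equation: (1 + 4.1%)/(1 + 0.7%) − 1 = 1.041/1.007 − 1 ≈ 0.03376.

3.38%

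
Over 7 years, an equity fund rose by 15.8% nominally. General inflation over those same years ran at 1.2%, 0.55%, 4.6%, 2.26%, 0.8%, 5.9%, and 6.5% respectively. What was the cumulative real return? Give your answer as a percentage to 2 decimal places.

Cumulative inflation factor: 1.012 × 1.0055 × 1.046 × 1.0226 × 1.008 × 1.059 × 1.065 ≈ 1.23739.
Nominal growth factor: 1.15800. Real growth factor = 1.15800 / 1.23739 ≈ 0.93584.
Total real return ≈ -6.4158%.

-6.42%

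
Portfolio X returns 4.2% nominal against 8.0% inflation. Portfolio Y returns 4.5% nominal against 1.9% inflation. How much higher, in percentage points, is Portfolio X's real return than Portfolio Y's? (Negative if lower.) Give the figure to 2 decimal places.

Portfolio X real return: 1.042/1.080 − 1 = -3.519%.
Portfolio Y real return: 1.045/1.019 − 1 = 2.552%.
Difference: -3.519 − 2.552 = -6.071 pp.

-6.07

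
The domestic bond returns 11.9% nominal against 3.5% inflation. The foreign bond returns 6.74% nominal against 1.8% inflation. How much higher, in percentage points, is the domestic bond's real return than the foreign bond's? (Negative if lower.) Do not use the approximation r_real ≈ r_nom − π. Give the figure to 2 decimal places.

The domestic bond real return: 1.119/1.035 − 1 = 8.116%.
The foreign bond real return: 1.0674/1.018 − 1 = 4.853%.
Difference: 8.116 − 4.853 = 3.263 pp.

3.26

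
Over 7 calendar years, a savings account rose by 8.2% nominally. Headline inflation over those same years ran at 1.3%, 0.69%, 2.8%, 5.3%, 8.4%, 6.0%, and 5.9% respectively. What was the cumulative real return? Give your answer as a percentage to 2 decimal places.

Cumulative inflation factor: 1.013 × 1.0069 × 1.028 × 1.053 × 1.084 × 1.060 × 1.059 ≈ 1.34353.
Nominal growth factor: 1.08200. Real growth factor = 1.08200 / 1.34353 ≈ 0.80534.
Total real return ≈ -19.4661%.

-19.47%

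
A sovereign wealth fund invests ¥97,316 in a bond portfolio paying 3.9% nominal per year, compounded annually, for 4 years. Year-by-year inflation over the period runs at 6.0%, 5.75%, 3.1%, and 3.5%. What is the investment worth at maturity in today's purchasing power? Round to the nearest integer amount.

Nominal value at maturity: ¥97,316 × (1 + 3.9%)^4 ≈ ¥113,409.
Price-level factor over 4 years: 1.060 × 1.0575 × 1.031 × 1.035 ≈ 1.1961489308.
The maturity value deflated by that factor is the answer in today's purchasing power.

¥94,812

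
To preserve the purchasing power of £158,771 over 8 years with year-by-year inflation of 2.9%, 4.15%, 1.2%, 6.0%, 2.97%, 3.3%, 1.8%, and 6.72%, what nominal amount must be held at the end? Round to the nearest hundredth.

Cumulative price-level factor: 1.029 × 1.0415 × 1.012 × 1.060 × 1.0297 × 1.033 × 1.018 × 1.0672 ≈ 1.3285125324.
Multiplying £158,771 by the price-level factor gives the future nominal sum.

£210,929.26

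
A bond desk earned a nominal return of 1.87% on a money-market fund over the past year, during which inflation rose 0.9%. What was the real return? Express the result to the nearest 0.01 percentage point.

Real return via the Fisher equation: (1 + 1.87%)/(1 + 0.9%) − 1 = 1.0187/1.009 − 1 ≈ 0.00961.

0.96%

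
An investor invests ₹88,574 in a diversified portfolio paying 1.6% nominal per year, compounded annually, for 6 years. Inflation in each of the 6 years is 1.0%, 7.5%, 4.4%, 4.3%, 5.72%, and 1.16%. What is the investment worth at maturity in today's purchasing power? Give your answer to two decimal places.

Nominal value at maturity: ₹88,574 × (1 + 1.6%)^6 ≈ ₹97,424.57.
Price-level factor over 6 years: 1.010 × 1.075 × 1.044 × 1.043 × 1.0572 × 1.0116 ≈ 1.2643887420.
Dividing the nominal maturity value by the price-level factor gives the value in today's money.

₹77,052.70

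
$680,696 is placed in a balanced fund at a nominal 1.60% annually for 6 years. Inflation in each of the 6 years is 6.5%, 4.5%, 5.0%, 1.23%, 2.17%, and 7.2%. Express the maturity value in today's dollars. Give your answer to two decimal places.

$577,873.57

Nominal value at maturity: $680,696 × (1 + 1.60%)^6 ≈ $748,713.12.
Price-level factor over 6 years: 1.065 × 1.045 × 1.050 × 1.0123 × 1.0217 × 1.072 ≈ 1.2956348253.
The maturity value deflated by that factor is the answer in today's purchasing power.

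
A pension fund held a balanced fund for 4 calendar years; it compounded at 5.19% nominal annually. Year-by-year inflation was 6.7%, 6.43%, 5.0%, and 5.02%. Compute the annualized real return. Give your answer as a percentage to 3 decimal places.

-0.562%

Cumulative inflation factor: 1.067 × 1.0643 × 1.050 × 1.0502 ≈ 1.25225.
Nominal growth factor: 1.22433. Real growth factor = 1.22433 / 1.25225 ≈ 0.97771.
Annualized: 0.97771^(1/4) − 1 ≈ -0.00562.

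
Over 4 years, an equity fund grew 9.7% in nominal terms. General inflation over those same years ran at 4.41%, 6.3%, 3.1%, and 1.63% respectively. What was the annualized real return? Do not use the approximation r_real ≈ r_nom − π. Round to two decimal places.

-1.45%

Cumulative inflation factor: 1.0441 × 1.063 × 1.031 × 1.0163 ≈ 1.16294.
Nominal growth factor: 1.09700. Real growth factor = 1.09700 / 1.16294 ≈ 0.94330.
Annualized: 0.94330^(1/4) − 1 ≈ -0.01449.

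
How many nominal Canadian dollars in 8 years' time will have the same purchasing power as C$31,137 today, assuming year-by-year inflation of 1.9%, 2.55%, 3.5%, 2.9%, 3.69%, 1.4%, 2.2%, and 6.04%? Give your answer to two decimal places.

C$39,485.51

Cumulative price-level factor: 1.019 × 1.0255 × 1.035 × 1.029 × 1.0369 × 1.014 × 1.022 × 1.0604 ≈ 1.2681219435.
The nominal amount required is C$31,137 scaled up by that factor.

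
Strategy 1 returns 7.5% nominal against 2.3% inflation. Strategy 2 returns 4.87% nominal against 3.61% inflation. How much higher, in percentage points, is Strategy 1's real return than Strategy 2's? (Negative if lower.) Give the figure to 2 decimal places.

Strategy 1 real return: 1.075/1.023 − 1 = 5.083%.
Strategy 2 real return: 1.0487/1.0361 − 1 = 1.216%.
Difference: 5.083 − 1.216 = 3.867 pp.

3.87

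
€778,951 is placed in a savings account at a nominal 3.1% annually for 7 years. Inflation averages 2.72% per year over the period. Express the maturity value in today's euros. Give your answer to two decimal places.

Nominal value at maturity: €778,951 × (1 + 3.1%)^7 ≈ €964,541.23.
Price-level factor over 7 years: (1 + 2.72%)^7 ≈ 1.2066604409.
The maturity value deflated by that factor is the answer in today's purchasing power.

€799,347.68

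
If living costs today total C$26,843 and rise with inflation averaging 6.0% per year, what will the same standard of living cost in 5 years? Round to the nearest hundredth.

C$35,921.99

Cumulative price-level factor: (1+6.0%)^5 = 1.3382255776.
Multiplying C$26,843 by the price-level factor gives the future nominal sum.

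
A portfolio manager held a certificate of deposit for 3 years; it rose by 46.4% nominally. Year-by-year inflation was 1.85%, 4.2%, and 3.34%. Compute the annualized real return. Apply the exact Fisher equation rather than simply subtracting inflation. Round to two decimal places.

Cumulative inflation factor: 1.0185 × 1.042 × 1.0334 ≈ 1.09672.
Nominal growth factor: 1.46400. Real growth factor = 1.46400 / 1.09672 ≈ 1.33489.
Annualized: 1.33489^(1/3) − 1 ≈ 0.10107.

10.11%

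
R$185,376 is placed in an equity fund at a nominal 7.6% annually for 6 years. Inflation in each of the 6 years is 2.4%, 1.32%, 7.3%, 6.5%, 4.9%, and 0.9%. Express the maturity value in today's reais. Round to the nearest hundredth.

Nominal value at maturity: R$185,376 × (1 + 7.6%)^6 ≈ R$287,691.57.
Price-level factor over 6 years: 1.024 × 1.0132 × 1.073 × 1.065 × 1.049 × 1.009 ≈ 1.2549057866.
Dividing the nominal maturity value by the price-level factor gives the value in today's money.

R$229,253.52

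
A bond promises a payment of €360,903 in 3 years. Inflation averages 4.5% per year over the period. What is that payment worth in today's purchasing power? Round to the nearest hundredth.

€316,258.07

Price-level factor over 3 years: (1 + 4.5%)^3 = 1.141166125.
Purchasing power today: €360,903 divided by that factor.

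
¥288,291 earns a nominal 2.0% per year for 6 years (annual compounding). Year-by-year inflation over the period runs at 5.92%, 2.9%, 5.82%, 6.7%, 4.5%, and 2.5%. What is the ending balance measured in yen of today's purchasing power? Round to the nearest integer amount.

Nominal value at maturity: ¥288,291 × (1 + 2.0%)^6 ≈ ¥324,662.
Price-level factor over 6 years: 1.0592 × 1.029 × 1.0582 × 1.067 × 1.045 × 1.025 ≈ 1.3181525657.
Dividing the nominal maturity value by the price-level factor gives the value in today's money.

¥246,301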